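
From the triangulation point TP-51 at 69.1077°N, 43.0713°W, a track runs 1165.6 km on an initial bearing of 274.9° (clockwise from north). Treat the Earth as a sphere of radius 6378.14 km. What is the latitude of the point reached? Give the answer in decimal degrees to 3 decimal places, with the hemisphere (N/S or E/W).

67.553°N

δ = d/R = 1165.6/6378.14 = 0.182749 rad
φ₂ = arcsin(sin φ₁ cos δ + cos φ₁ sin δ cos θ)
   = arcsin(0.93425·0.98335 + 0.35661·0.18173·0.08542) = 67.55265°
λ₂ = λ₁ + atan2(sin θ sin δ cos φ₁, cos δ − sin φ₁ sin φ₂) = -71.37920°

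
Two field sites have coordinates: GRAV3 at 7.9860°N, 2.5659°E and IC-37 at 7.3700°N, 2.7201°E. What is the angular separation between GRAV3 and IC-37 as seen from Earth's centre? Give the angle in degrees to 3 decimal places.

Δφ = -0.6160°,  Δλ = 0.1542°
a = sin²(Δφ/2) + cos φ₁ cos φ₂ sin²(Δλ/2) = 0.000031
c = 2·arcsin(√a) = 0.011077 rad = 0.6347°

0.635°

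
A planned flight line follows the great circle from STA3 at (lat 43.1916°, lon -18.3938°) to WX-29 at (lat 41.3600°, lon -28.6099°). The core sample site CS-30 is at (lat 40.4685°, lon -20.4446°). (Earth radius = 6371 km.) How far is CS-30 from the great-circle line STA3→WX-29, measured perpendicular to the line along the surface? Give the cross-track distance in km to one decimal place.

δ₁₃ = central angle STA3→CS-30 = 0.054494 rad  (haversine)
θ₁₃ = bearing STA3→CS-30 = 209.989°,  θ₁₂ = bearing STA3→WX-29 = 259.856°
dₓₜ = R·arcsin(sin δ₁₃ · sin(θ₁₃ − θ₁₂)) = 6371·arcsin(0.05447·sin(-49.868°)) = -265.388 km
|dₓₜ| = 265.388 km

265.4 km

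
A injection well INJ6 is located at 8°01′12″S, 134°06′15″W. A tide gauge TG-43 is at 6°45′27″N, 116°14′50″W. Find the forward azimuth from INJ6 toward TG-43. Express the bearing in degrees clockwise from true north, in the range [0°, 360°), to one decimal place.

50.8°

INJ6: φ = -8.02000°, λ = -134.10417°
TG-43: φ = +6.75750°, λ = -116.24722°
Δλ = 17.8569°
y = sin Δλ · cos φ₂ = 0.304511
x = cos φ₁ sin φ₂ − sin φ₁ cos φ₂ cos Δλ = 0.248391
θ = atan2(y, x) = 50.7957° → 50.7957° (mod 360°)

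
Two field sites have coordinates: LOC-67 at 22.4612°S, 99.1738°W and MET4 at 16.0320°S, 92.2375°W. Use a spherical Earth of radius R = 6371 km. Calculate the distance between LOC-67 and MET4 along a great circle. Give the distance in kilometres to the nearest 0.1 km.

Δφ = 6.4292°,  Δλ = 6.9363°
a = sin²(Δφ/2) + cos φ₁ cos φ₂ sin²(Δλ/2) = 0.006395
c = 2·arcsin(√a) = 0.160107 rad = 9.1734°
d = R·c = 6371 × 0.160107 = 1020.0 km

1020.0 km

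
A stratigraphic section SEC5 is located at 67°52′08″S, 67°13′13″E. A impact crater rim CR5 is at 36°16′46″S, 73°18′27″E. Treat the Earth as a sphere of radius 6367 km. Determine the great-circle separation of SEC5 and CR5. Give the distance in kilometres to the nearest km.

3531 km

SEC5: φ = -67.86889°, λ = +67.22028°
CR5: φ = -36.27944°, λ = +73.30750°
Δφ = 31.5894°,  Δλ = 6.0872°
a = sin²(Δφ/2) + cos φ₁ cos φ₂ sin²(Δλ/2) = 0.074944
c = 2·arcsin(√a) = 0.554600 rad = 31.7762°
d = R·c = 6367 × 0.554600 = 3531.1 km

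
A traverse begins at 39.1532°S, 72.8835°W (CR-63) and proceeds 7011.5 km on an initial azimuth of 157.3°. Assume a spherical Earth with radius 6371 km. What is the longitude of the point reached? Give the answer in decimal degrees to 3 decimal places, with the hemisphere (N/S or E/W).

43.129°E

δ = d/R = 7011.5/6371 = 1.100534 rad
φ₂ = arcsin(sin φ₁ cos δ + cos φ₁ sin δ cos θ)
   = arcsin(-0.63140·0.45312 + 0.77546·0.89145·-0.92254) = -67.49319°
λ₂ = λ₁ + atan2(sin θ sin δ cos φ₁, cos δ − sin φ₁ sin φ₂) = 43.12900°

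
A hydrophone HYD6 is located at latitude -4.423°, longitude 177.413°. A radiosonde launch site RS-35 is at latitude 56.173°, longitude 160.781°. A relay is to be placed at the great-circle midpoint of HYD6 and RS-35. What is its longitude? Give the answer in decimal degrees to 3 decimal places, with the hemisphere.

Bx = cos φ₂ cos Δλ = 0.533397,  By = cos φ₂ sin Δλ = -0.159337
φₘ = atan2(sin φ₁ + sin φ₂, √((cos φ₁ + Bx)² + By²)) = 26.09417°
λₘ = λ₁ + atan2(By, cos φ₁ + Bx) = 171.46916°

171.469°E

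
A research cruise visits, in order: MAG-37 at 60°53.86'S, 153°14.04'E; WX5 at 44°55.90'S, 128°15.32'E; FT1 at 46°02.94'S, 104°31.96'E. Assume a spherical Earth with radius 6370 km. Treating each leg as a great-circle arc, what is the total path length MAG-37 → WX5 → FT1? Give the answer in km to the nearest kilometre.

MAG-37: φ = -60.89767°, λ = +153.23400°
WX5: φ = -44.93167°, λ = +128.25533°
FT1: φ = -46.04900°, λ = +104.53267°
MAG-37→WX5: c = 0.378504 rad, d = 2411.07 km
WX5→FT1: c = 0.289829 rad, d = 1846.21 km
Total = 2411.07 + 1846.21 = 4257.28 km

4257 km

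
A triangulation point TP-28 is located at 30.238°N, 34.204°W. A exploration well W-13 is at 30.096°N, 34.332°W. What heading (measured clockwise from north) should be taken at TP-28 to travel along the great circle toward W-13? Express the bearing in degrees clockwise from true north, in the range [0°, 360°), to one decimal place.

Δλ = -0.1280°
y = sin Δλ · cos φ₂ = -0.001933
x = cos φ₁ sin φ₂ − sin φ₁ cos φ₂ cos Δλ = -0.002477
θ = atan2(y, x) = -142.0376° → 217.9624° (mod 360°)

218.0°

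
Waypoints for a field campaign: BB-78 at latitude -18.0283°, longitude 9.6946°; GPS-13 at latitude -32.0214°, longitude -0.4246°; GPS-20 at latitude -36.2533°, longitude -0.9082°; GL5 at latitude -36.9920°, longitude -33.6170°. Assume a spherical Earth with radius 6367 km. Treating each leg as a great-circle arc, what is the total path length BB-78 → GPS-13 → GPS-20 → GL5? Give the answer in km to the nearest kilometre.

5233 km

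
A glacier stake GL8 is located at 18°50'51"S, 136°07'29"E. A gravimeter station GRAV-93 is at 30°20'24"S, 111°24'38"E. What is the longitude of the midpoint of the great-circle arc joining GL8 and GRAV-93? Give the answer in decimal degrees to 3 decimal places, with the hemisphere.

124.346°E

GL8: φ = -18.84750°, λ = +136.12472°
GRAV-93: φ = -30.34000°, λ = +111.41056°
Bx = cos φ₂ cos Δλ = 0.783993,  By = cos φ₂ sin Δλ = -0.360831
φₘ = atan2(sin φ₁ + sin φ₂, √((cos φ₁ + Bx)² + By²)) = -25.10474°
λₘ = λ₁ + atan2(By, cos φ₁ + Bx) = 124.34575°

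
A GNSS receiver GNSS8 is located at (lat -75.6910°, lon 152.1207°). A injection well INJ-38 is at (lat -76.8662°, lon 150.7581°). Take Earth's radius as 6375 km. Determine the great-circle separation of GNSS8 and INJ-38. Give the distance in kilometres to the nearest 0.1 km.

135.6 km

Δφ = -1.1752°,  Δλ = -1.3626°
a = sin²(Δφ/2) + cos φ₁ cos φ₂ sin²(Δλ/2) = 0.000113
c = 2·arcsin(√a) = 0.021271 rad = 1.2188°
d = R·c = 6375 × 0.021271 = 135.6 km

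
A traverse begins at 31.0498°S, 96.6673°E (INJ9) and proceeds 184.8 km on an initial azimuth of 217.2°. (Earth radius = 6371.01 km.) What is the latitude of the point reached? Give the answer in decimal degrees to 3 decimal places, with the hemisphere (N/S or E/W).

32.368°S

δ = d/R = 184.8/6371.01 = 0.029006 rad
φ₂ = arcsin(sin φ₁ cos δ + cos φ₁ sin δ cos θ)
   = arcsin(-0.51578·0.99958 + 0.85672·0.02900·-0.79653) = -32.36814°
λ₂ = λ₁ + atan2(sin θ sin δ cos φ₁, cos δ − sin φ₁ sin φ₂) = 95.47773°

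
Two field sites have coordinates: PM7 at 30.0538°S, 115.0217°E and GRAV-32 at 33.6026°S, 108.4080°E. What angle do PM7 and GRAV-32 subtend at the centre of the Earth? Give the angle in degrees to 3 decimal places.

6.644°

Δφ = -3.5488°,  Δλ = -6.6137°
a = sin²(Δφ/2) + cos φ₁ cos φ₂ sin²(Δλ/2) = 0.003358
c = 2·arcsin(√a) = 0.115954 rad = 6.6436°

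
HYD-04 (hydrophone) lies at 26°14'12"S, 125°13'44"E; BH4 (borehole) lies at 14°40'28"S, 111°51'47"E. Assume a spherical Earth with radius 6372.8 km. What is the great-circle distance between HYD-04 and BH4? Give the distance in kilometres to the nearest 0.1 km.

1893.0 km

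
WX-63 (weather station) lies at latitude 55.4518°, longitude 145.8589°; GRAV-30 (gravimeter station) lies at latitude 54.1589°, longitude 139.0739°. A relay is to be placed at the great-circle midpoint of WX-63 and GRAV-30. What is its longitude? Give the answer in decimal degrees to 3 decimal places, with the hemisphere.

142.412°E

Bx = cos φ₂ cos Δλ = 0.581438,  By = cos φ₂ sin Δλ = -0.069178
φₘ = atan2(sin φ₁ + sin φ₂, √((cos φ₁ + Bx)² + By²)) = 54.85266°
λₘ = λ₁ + atan2(By, cos φ₁ + Bx) = 142.41206°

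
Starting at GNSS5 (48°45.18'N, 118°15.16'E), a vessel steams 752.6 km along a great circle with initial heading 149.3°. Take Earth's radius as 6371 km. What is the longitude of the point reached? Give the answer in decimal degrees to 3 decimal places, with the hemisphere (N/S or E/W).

122.959°E

GNSS5: φ = +48.75300°, λ = +118.25267°
δ = d/R = 752.6/6371 = 0.118129 rad
φ₂ = arcsin(sin φ₁ cos δ + cos φ₁ sin δ cos θ)
   = arcsin(0.75187·0.99303 + 0.65931·0.11785·-0.85985) = 42.82973°
λ₂ = λ₁ + atan2(sin θ sin δ cos φ₁, cos δ − sin φ₁ sin φ₂) = 122.95878°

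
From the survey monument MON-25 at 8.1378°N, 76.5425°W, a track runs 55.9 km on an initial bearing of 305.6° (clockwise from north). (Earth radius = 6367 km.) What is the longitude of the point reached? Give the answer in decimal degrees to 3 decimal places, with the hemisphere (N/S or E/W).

δ = d/R = 55.9/6367 = 0.008780 rad
φ₂ = arcsin(sin φ₁ cos δ + cos φ₁ sin δ cos θ)
   = arcsin(0.14155·0.99996 + 0.98993·0.00878·0.58212) = 8.43042°
λ₂ = λ₁ + atan2(sin θ sin δ cos φ₁, cos δ − sin φ₁ sin φ₂) = -76.95599°

76.956°W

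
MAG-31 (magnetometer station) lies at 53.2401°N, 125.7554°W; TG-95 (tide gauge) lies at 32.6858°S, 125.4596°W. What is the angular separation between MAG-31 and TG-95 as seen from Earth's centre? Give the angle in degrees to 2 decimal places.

Δφ = -85.9259°,  Δλ = 0.2958°
a = sin²(Δφ/2) + cos φ₁ cos φ₂ sin²(Δλ/2) = 0.464480
c = 2·arcsin(√a) = 1.499697 rad = 85.9263°

85.93°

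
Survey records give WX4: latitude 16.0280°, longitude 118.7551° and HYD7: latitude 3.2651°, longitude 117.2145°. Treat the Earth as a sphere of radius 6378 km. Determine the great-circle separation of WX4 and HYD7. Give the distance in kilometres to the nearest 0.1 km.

1430.7 km

Δφ = -12.7629°,  Δλ = -1.5406°
a = sin²(Δφ/2) + cos φ₁ cos φ₂ sin²(Δλ/2) = 0.012527
c = 2·arcsin(√a) = 0.224319 rad = 12.8525°
d = R·c = 6378 × 0.224319 = 1430.7 km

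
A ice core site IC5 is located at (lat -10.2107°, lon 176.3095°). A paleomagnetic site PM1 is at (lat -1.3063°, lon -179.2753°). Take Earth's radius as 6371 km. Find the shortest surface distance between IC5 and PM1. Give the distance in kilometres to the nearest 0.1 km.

Δφ = 8.9044°,  Δλ = 4.4152°
a = sin²(Δφ/2) + cos φ₁ cos φ₂ sin²(Δλ/2) = 0.007486
c = 2·arcsin(√a) = 0.173259 rad = 9.9270°
d = R·c = 6371 × 0.173259 = 1103.8 km

1103.8 km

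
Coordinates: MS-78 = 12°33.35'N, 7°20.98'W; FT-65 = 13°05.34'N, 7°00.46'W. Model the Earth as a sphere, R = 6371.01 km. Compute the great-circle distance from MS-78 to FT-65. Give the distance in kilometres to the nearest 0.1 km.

69.9 km

MS-78: φ = +12.55583°, λ = -7.34967°
FT-65: φ = +13.08900°, λ = -7.00767°
Δφ = 0.5332°,  Δλ = 0.3420°
a = sin²(Δφ/2) + cos φ₁ cos φ₂ sin²(Δλ/2) = 0.000030
c = 2·arcsin(√a) = 0.010976 rad = 0.6289°
d = R·c = 6371.01 × 0.010976 = 69.9 km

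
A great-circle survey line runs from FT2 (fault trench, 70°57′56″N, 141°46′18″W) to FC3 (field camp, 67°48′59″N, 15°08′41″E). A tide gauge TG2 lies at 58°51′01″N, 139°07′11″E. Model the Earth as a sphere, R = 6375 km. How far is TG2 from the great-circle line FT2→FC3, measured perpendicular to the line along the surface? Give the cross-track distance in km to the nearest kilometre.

3615 km

FT2: φ = +70.96556°, λ = -141.77167°
FC3: φ = +67.81639°, λ = +15.14472°
TG2: φ = +58.85028°, λ = +139.11972°
δ₁₃ = central angle FT2→TG2 = 0.571851 rad  (haversine)
θ₁₃ = bearing FT2→TG2 = 290.183°,  θ₁₂ = bearing FT2→FC3 = 13.216°
dₓₜ = R·arcsin(sin δ₁₃ · sin(θ₁₃ − θ₁₂)) = 6375·arcsin(0.54119·sin(276.966°)) = -3615.307 km
|dₓₜ| = 3615.307 km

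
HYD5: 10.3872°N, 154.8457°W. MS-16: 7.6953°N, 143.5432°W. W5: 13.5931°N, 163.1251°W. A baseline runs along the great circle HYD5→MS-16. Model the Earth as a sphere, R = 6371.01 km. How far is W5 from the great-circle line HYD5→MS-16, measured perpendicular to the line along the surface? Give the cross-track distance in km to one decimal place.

δ₁₃ = central angle HYD5→W5 = 0.151998 rad  (haversine)
θ₁₃ = bearing HYD5→W5 = 292.421°,  θ₁₂ = bearing HYD5→MS-16 = 102.624°
dₓₜ = R·arcsin(sin δ₁₃ · sin(θ₁₃ − θ₁₂)) = 6371.01·arcsin(0.15141·sin(189.797°)) = -164.163 km
|dₓₜ| = 164.163 km

164.2 km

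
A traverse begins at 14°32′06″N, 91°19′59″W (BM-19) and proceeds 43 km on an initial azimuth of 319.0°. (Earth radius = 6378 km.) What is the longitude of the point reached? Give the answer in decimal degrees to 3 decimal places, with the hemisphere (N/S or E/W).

BM-19: φ = +14.53500°, λ = -91.33306°
δ = d/R = 43/6378 = 0.006742 rad
φ₂ = arcsin(sin φ₁ cos δ + cos φ₁ sin δ cos θ)
   = arcsin(0.25097·0.99998 + 0.96799·0.00674·0.75471) = 14.82639°
λ₂ = λ₁ + atan2(sin θ sin δ cos φ₁, cos δ − sin φ₁ sin φ₂) = -91.59521°

91.595°W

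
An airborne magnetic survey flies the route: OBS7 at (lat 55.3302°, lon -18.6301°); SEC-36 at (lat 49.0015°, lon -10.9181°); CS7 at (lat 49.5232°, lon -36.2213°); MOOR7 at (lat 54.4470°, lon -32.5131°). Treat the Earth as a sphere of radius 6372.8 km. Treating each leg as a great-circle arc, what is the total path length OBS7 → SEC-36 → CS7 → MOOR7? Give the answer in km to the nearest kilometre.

3310 km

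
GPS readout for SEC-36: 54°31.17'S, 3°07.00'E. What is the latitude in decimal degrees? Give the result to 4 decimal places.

54° + 31.17′/60 = 54 + 0.51950 = 54.5195°

54.5195°S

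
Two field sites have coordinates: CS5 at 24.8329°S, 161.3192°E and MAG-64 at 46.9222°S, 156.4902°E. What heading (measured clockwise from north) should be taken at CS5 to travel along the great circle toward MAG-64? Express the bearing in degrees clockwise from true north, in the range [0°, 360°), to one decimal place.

188.7°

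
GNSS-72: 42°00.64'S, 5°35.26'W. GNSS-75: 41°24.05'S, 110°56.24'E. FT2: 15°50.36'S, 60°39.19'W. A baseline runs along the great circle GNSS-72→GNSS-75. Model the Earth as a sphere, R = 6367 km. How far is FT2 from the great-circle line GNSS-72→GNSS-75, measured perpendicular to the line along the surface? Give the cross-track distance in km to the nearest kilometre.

GNSS-72: φ = -42.01067°, λ = -5.58767°
GNSS-75: φ = -41.40083°, λ = +110.93733°
FT2: φ = -15.83933°, λ = -60.65317°
δ₁₃ = central angle GNSS-72→FT2 = 0.937260 rad  (haversine)
θ₁₃ = bearing GNSS-72→FT2 = 281.879°,  θ₁₂ = bearing GNSS-72→GNSS-75 = 136.835°
dₓₜ = R·arcsin(sin δ₁₃ · sin(θ₁₃ − θ₁₂)) = 6367·arcsin(0.80594·sin(145.044°)) = 3056.032 km
|dₓₜ| = 3056.032 km

3056 km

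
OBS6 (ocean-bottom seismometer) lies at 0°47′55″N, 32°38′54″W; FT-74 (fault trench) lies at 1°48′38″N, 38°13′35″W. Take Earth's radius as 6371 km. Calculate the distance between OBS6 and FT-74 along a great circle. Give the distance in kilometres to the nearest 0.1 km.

630.2 km

OBS6: φ = +0.79861°, λ = -32.64833°
FT-74: φ = +1.81056°, λ = -38.22639°
Δφ = 1.0119°,  Δλ = -5.5781°
a = sin²(Δφ/2) + cos φ₁ cos φ₂ sin²(Δλ/2) = 0.002444
c = 2·arcsin(√a) = 0.098918 rad = 5.6676°
d = R·c = 6371 × 0.098918 = 630.2 km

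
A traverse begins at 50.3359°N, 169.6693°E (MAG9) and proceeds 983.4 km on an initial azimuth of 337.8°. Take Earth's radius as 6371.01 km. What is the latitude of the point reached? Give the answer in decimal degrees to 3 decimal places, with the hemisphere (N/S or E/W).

58.376°N

δ = d/R = 983.4/6371.01 = 0.154355 rad
φ₂ = arcsin(sin φ₁ cos δ + cos φ₁ sin δ cos θ)
   = arcsin(0.76980·0.98811 + 0.63829·0.15374·0.92587) = 58.37574°
λ₂ = λ₁ + atan2(sin θ sin δ cos φ₁, cos δ − sin φ₁ sin φ₂) = 163.30865°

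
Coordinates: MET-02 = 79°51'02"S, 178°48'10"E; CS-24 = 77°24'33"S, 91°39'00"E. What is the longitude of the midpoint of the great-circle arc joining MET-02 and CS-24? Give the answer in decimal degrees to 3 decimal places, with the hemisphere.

129.469°E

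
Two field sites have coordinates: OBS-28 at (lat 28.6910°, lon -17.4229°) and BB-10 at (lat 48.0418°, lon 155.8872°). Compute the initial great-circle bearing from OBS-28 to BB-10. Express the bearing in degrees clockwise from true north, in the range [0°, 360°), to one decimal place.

4.6°

Δλ = 173.3101°
y = sin Δλ · cos φ₂ = 0.077888
x = cos φ₁ sin φ₂ − sin φ₁ cos φ₂ cos Δλ = 0.971125
θ = atan2(y, x) = 4.5855° → 4.5855° (mod 360°)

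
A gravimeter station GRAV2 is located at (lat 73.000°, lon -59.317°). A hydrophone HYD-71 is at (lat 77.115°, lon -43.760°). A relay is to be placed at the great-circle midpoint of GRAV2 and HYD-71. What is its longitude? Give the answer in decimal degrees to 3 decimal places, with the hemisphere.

Bx = cos φ₂ cos Δλ = 0.214825,  By = cos φ₂ sin Δλ = 0.059807
φₘ = atan2(sin φ₁ + sin φ₂, √((cos φ₁ + Bx)² + By²)) = 75.18653°
λₘ = λ₁ + atan2(By, cos φ₁ + Bx) = -52.59198°

52.592°W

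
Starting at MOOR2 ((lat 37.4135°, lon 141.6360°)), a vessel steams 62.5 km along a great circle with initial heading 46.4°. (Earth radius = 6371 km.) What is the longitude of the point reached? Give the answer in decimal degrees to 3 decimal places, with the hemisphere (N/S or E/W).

142.151°E

δ = d/R = 62.5/6371 = 0.009810 rad
φ₂ = arcsin(sin φ₁ cos δ + cos φ₁ sin δ cos θ)
   = arcsin(0.60756·0.99995 + 0.79427·0.00981·0.68962) = 37.80000°
λ₂ = λ₁ + atan2(sin θ sin δ cos φ₁, cos δ − sin φ₁ sin φ₂) = 142.15114°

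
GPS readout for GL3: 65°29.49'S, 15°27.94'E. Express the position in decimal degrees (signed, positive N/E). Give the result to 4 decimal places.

-65.4915°, +15.4657°

lat: 65.4915° S → -65.4915°
lon: 15.4657° E → +15.4657°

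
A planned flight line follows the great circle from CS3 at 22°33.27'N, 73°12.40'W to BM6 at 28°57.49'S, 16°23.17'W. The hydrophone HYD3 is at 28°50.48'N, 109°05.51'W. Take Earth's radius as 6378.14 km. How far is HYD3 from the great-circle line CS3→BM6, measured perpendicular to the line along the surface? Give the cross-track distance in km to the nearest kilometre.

CS3: φ = +22.55450°, λ = -73.20667°
BM6: φ = -28.95817°, λ = -16.38617°
HYD3: φ = +28.84133°, λ = -109.09183°
δ₁₃ = central angle CS3→HYD3 = 0.572702 rad  (haversine)
θ₁₃ = bearing CS3→HYD3 = 288.648°,  θ₁₂ = bearing CS3→BM6 = 130.741°
dₓₜ = R·arcsin(sin δ₁₃ · sin(θ₁₃ − θ₁₂)) = 6378.14·arcsin(0.54190·sin(157.907°)) = 1309.126 km
|dₓₜ| = 1309.126 km

1309 km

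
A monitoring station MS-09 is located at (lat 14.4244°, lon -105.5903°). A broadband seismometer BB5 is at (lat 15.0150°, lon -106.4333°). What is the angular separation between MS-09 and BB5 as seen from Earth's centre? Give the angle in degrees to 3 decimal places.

1.007°

Δφ = 0.5906°,  Δλ = -0.8430°
a = sin²(Δφ/2) + cos φ₁ cos φ₂ sin²(Δλ/2) = 0.000077
c = 2·arcsin(√a) = 0.017571 rad = 1.0068°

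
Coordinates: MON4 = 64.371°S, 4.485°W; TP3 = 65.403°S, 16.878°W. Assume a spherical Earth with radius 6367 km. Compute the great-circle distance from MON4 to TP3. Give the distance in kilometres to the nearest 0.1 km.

Δφ = -1.0320°,  Δλ = -12.3930°
a = sin²(Δφ/2) + cos φ₁ cos φ₂ sin²(Δλ/2) = 0.002179
c = 2·arcsin(√a) = 0.093387 rad = 5.3507°
d = R·c = 6367 × 0.093387 = 594.6 km

594.6 km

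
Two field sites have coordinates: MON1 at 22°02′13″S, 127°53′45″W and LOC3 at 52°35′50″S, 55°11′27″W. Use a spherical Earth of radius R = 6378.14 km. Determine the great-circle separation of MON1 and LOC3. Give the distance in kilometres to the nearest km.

MON1: φ = -22.03694°, λ = -127.89583°
LOC3: φ = -52.59722°, λ = -55.19083°
Δφ = -30.5603°,  Δλ = 72.7050°
a = sin²(Δφ/2) + cos φ₁ cos φ₂ sin²(Δλ/2) = 0.267278
c = 2·arcsin(√a) = 1.086661 rad = 62.2611°
d = R·c = 6378.14 × 1.086661 = 6930.9 km

6931 km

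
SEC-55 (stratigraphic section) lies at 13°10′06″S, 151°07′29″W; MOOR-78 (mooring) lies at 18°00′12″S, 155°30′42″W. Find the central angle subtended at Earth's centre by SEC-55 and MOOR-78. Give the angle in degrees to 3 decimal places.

6.420°

SEC-55: φ = -13.16833°, λ = -151.12472°
MOOR-78: φ = -18.00333°, λ = -155.51167°
Δφ = -4.8350°,  Δλ = -4.3869°
a = sin²(Δφ/2) + cos φ₁ cos φ₂ sin²(Δλ/2) = 0.003136
c = 2·arcsin(√a) = 0.112054 rad = 6.4202°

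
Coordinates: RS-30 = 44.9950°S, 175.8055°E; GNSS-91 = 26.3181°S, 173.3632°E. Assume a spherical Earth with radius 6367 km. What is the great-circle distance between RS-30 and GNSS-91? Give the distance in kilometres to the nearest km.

2087 km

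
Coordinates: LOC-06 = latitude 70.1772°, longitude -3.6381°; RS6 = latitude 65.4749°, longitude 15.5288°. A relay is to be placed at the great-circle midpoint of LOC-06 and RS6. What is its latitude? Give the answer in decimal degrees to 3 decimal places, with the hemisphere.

68.103°N

Bx = cos φ₂ cos Δλ = 0.392082,  By = cos φ₂ sin Δλ = 0.136283
φₘ = atan2(sin φ₁ + sin φ₂, √((cos φ₁ + Bx)² + By²)) = 68.10321°
λₘ = λ₁ + atan2(By, cos φ₁ + Bx) = 6.91981°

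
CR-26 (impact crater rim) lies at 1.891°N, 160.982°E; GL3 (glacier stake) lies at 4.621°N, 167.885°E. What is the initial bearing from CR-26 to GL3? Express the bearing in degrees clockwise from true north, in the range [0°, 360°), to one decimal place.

Δλ = 6.9030°
y = sin Δλ · cos φ₂ = 0.119798
x = cos φ₁ sin φ₂ − sin φ₁ cos φ₂ cos Δλ = 0.047868
θ = atan2(y, x) = 68.2198° → 68.2198° (mod 360°)

68.2°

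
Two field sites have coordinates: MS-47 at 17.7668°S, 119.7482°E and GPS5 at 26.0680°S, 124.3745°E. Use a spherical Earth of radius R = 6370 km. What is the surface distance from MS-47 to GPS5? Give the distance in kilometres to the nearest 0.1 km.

1038.7 km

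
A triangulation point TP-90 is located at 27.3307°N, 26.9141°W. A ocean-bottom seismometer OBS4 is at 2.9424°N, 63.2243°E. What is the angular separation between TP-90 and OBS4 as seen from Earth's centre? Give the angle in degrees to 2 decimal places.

88.77°

Δφ = -24.3883°,  Δλ = 90.1384°
a = sin²(Δφ/2) + cos φ₁ cos φ₂ sin²(Δλ/2) = 0.489288
c = 2·arcsin(√a) = 1.549370 rad = 88.7724°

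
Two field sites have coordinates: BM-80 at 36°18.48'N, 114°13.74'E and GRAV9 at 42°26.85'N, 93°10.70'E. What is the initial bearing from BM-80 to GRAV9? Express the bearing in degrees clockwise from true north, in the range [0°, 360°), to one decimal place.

BM-80: φ = +36.30800°, λ = +114.22900°
GRAV9: φ = +42.44750°, λ = +93.17833°
Δλ = -21.0507°
y = sin Δλ · cos φ₂ = -0.265047
x = cos φ₁ sin φ₂ − sin φ₁ cos φ₂ cos Δλ = 0.136109
θ = atan2(y, x) = -62.8183° → 297.1817° (mod 360°)

297.2°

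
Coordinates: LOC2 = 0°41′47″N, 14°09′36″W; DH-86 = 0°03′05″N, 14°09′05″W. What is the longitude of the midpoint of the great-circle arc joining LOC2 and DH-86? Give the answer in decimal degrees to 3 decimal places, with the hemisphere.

LOC2: φ = +0.69639°, λ = -14.16000°
DH-86: φ = +0.05139°, λ = -14.15139°
Bx = cos φ₂ cos Δλ = 1.000000,  By = cos φ₂ sin Δλ = 0.000150
φₘ = atan2(sin φ₁ + sin φ₂, √((cos φ₁ + Bx)² + By²)) = 0.37389°
λₘ = λ₁ + atan2(By, cos φ₁ + Bx) = -14.15569°

14.156°W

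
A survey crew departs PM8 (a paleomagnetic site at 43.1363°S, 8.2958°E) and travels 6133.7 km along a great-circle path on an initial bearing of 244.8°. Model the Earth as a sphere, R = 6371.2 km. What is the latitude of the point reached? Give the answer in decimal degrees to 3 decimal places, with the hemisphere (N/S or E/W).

δ = d/R = 6133.7/6371.2 = 0.962723 rad
φ₂ = arcsin(sin φ₁ cos δ + cos φ₁ sin δ cos θ)
   = arcsin(-0.68374·0.57129 + 0.72973·0.82075·-0.42578) = -40.21217°
λ₂ = λ₁ + atan2(sin θ sin δ cos φ₁, cos δ − sin φ₁ sin φ₂) = -68.22927°

40.212°S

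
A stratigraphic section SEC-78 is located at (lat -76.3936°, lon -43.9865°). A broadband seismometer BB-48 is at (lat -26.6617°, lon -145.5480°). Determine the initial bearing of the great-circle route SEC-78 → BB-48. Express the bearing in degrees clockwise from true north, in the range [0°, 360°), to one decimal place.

252.3°

Δλ = -101.5615°
y = sin Δλ · cos φ₂ = -0.875539
x = cos φ₁ sin φ₂ − sin φ₁ cos φ₂ cos Δλ = -0.279645
θ = atan2(y, x) = -107.7133° → 252.2867° (mod 360°)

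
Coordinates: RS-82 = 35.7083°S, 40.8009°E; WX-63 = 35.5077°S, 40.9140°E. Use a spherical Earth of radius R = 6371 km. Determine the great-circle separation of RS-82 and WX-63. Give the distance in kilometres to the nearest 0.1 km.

24.5 km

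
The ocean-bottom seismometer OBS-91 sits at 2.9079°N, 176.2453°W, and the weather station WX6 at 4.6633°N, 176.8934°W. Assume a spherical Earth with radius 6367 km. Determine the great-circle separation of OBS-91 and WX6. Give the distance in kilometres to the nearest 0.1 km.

207.9 km

Δφ = 1.7554°,  Δλ = -0.6481°
a = sin²(Δφ/2) + cos φ₁ cos φ₂ sin²(Δλ/2) = 0.000266
c = 2·arcsin(√a) = 0.032650 rad = 1.8707°
d = R·c = 6367 × 0.032650 = 207.9 km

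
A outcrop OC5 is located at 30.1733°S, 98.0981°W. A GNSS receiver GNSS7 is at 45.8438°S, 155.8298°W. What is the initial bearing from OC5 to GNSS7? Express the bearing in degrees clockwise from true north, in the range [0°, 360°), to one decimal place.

233.7°

Δλ = -57.7317°
y = sin Δλ · cos φ₂ = -0.589029
x = cos φ₁ sin φ₂ − sin φ₁ cos φ₂ cos Δλ = -0.433306
θ = atan2(y, x) = -126.3392° → 233.6608° (mod 360°)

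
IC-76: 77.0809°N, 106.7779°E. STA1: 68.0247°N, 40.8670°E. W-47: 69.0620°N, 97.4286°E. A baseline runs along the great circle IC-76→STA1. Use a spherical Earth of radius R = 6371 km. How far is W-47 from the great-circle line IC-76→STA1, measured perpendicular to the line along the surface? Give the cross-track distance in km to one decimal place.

δ₁₃ = central angle IC-76→W-47 = 0.147369 rad  (haversine)
θ₁₃ = bearing IC-76→W-47 = 203.289°,  θ₁₂ = bearing IC-76→STA1 = 279.711°
dₓₜ = R·arcsin(sin δ₁₃ · sin(θ₁₃ − θ₁₂)) = 6371·arcsin(0.14684·sin(-76.423°)) = -912.467 km
|dₓₜ| = 912.467 km

912.5 km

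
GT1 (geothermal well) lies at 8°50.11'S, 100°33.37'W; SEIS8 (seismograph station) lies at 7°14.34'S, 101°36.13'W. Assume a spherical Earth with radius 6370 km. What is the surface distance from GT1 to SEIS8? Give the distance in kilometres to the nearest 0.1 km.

GT1: φ = -8.83517°, λ = -100.55617°
SEIS8: φ = -7.23900°, λ = -101.60217°
Δφ = 1.5962°,  Δλ = -1.0460°
a = sin²(Δφ/2) + cos φ₁ cos φ₂ sin²(Δλ/2) = 0.000276
c = 2·arcsin(√a) = 0.033209 rad = 1.9027°
d = R·c = 6370 × 0.033209 = 211.5 km

211.5 km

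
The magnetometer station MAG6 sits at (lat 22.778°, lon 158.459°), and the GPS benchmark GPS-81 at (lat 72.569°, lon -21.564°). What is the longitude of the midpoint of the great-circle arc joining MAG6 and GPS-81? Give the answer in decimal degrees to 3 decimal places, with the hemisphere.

158.470°E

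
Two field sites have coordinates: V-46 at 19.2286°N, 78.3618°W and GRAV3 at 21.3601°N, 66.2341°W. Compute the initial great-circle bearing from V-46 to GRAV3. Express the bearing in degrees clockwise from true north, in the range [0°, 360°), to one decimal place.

Δλ = 12.1277°
y = sin Δλ · cos φ₂ = 0.195660
x = cos φ₁ sin φ₂ − sin φ₁ cos φ₂ cos Δλ = 0.044038
θ = atan2(y, x) = 77.3154° → 77.3154° (mod 360°)

77.3°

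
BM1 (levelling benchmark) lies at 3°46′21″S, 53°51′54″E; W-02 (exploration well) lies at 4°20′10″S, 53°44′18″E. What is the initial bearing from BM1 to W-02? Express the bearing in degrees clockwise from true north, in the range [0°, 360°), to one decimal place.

BM1: φ = -3.77250°, λ = +53.86500°
W-02: φ = -4.33611°, λ = +53.73833°
Δλ = -0.1267°
y = sin Δλ · cos φ₂ = -0.002204
x = cos φ₁ sin φ₂ − sin φ₁ cos φ₂ cos Δλ = -0.009837
θ = atan2(y, x) = -167.3688° → 192.6312° (mod 360°)

192.6°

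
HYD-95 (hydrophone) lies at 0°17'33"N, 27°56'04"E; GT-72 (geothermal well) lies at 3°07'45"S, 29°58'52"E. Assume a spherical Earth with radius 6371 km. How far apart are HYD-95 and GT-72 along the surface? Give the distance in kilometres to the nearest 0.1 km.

443.3 km

HYD-95: φ = +0.29250°, λ = +27.93444°
GT-72: φ = -3.12917°, λ = +29.98111°
Δφ = -3.4217°,  Δλ = 2.0467°
a = sin²(Δφ/2) + cos φ₁ cos φ₂ sin²(Δλ/2) = 0.001210
c = 2·arcsin(√a) = 0.069579 rad = 3.9866°
d = R·c = 6371 × 0.069579 = 443.3 km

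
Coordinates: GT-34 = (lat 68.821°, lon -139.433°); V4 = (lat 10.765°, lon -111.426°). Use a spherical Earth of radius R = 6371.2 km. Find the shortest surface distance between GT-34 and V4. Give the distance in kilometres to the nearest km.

6763 km

Δφ = -58.0560°,  Δλ = 28.0070°
a = sin²(Δφ/2) + cos φ₁ cos φ₂ sin²(Δλ/2) = 0.256238
c = 2·arcsin(√a) = 1.061544 rad = 60.8220°
d = R·c = 6371.2 × 1.061544 = 6763.3 km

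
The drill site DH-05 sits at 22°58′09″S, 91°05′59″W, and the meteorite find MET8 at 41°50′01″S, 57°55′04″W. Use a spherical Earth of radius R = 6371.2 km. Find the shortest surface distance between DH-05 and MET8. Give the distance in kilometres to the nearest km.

3719 km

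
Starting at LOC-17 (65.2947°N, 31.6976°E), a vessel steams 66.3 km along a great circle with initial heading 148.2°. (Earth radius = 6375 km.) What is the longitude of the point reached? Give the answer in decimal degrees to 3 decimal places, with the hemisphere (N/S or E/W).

32.435°E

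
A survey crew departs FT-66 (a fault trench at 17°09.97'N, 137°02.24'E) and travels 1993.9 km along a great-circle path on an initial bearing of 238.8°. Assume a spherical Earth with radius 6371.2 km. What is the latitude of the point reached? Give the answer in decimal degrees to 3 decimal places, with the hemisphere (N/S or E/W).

FT-66: φ = +17.16617°, λ = +137.03733°
δ = d/R = 1993.9/6371.2 = 0.312955 rad
φ₂ = arcsin(sin φ₁ cos δ + cos φ₁ sin δ cos θ)
   = arcsin(0.29514·0.95143 + 0.95545·0.30787·-0.51803) = 7.37870°
λ₂ = λ₁ + atan2(sin θ sin δ cos φ₁, cos δ − sin φ₁ sin φ₂) = 121.63821°

7.379°N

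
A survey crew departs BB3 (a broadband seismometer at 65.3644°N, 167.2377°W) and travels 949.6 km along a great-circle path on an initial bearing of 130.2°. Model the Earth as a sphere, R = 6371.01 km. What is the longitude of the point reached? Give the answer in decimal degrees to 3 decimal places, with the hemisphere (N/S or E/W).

154.441°W

δ = d/R = 949.6/6371.01 = 0.149050 rad
φ₂ = arcsin(sin φ₁ cos δ + cos φ₁ sin δ cos θ)
   = arcsin(0.90898·0.98891 + 0.41685·0.14850·-0.64546) = 59.19828°
λ₂ = λ₁ + atan2(sin θ sin δ cos φ₁, cos δ − sin φ₁ sin φ₂) = -154.44059°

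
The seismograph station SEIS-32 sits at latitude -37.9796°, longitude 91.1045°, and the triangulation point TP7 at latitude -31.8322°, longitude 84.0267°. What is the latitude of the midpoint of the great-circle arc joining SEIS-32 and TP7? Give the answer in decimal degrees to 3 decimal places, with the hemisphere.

Bx = cos φ₂ cos Δλ = 0.843122,  By = cos φ₂ sin Δλ = -0.104685
φₘ = atan2(sin φ₁ + sin φ₂, √((cos φ₁ + Bx)² + By²)) = -34.95717°
λₘ = λ₁ + atan2(By, cos φ₁ + Bx) = 87.43283°

34.957°S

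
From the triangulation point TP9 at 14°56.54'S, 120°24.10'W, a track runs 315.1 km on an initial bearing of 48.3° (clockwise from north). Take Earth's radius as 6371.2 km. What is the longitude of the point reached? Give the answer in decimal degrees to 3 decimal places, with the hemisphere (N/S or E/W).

118.230°W

TP9: φ = -14.94233°, λ = -120.40167°
δ = d/R = 315.1/6371.2 = 0.049457 rad
φ₂ = arcsin(sin φ₁ cos δ + cos φ₁ sin δ cos θ)
   = arcsin(-0.25785·0.99878 + 0.96619·0.04944·0.66523) = -13.04738°
λ₂ = λ₁ + atan2(sin θ sin δ cos φ₁, cos δ − sin φ₁ sin φ₂) = -118.23024°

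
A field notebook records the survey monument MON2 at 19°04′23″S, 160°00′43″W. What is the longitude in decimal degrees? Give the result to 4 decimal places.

160° + 0′/60 + 43″/3600 = 160 + 0.00000 + 0.01194 = 160.0119°

160.0119°W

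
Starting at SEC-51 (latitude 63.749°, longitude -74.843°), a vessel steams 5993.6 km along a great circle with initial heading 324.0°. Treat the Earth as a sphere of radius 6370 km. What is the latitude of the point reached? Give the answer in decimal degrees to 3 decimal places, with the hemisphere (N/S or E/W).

δ = d/R = 5993.6/6370 = 0.940911 rad
φ₂ = arcsin(sin φ₁ cos δ + cos φ₁ sin δ cos θ)
   = arcsin(0.89687·0.58905 + 0.44230·0.80809·0.80902) = 54.83158°
λ₂ = λ₁ + atan2(sin θ sin δ cos φ₁, cos δ − sin φ₁ sin φ₂) = 160.71052°

54.832°N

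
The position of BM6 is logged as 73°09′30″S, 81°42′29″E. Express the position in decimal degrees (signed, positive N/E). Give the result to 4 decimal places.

-73.1583°, +81.7081°

lat: 73.1583° S → -73.1583°
lon: 81.7081° E → +81.7081°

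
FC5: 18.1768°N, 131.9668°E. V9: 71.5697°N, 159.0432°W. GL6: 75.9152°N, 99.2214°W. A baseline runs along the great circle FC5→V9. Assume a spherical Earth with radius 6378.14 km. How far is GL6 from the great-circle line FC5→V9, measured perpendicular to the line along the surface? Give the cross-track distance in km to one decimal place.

δ₁₃ = central angle FC5→GL6 = 1.412480 rad  (haversine)
θ₁₃ = bearing FC5→GL6 = 11.071°,  θ₁₂ = bearing FC5→V9 = 18.819°
dₓₜ = R·arcsin(sin δ₁₃ · sin(θ₁₃ − θ₁₂)) = 6378.14·arcsin(0.98749·sin(-7.748°)) = -851.628 km
|dₓₜ| = 851.628 km

851.6 km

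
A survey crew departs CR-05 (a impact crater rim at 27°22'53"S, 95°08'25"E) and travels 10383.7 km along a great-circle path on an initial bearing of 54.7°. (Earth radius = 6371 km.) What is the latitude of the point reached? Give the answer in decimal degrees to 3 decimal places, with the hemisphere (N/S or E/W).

32.640°N

CR-05: φ = -27.38139°, λ = +95.14028°
δ = d/R = 10383.7/6371 = 1.629838 rad
φ₂ = arcsin(sin φ₁ cos δ + cos φ₁ sin δ cos θ)
   = arcsin(-0.45991·-0.05901 + 0.88796·0.99826·0.57786) = 32.64018°
λ₂ = λ₁ + atan2(sin θ sin δ cos φ₁, cos δ − sin φ₁ sin φ₂) = 170.49511°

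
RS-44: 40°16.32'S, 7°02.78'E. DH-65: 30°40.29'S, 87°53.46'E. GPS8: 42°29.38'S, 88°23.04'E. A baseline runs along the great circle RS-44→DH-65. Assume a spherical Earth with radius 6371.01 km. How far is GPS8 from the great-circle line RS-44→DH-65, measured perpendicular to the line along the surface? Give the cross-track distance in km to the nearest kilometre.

RS-44: φ = -40.27200°, λ = +7.04633°
DH-65: φ = -30.67150°, λ = +87.89100°
GPS8: φ = -42.48967°, λ = +88.38400°
δ₁₃ = central angle RS-44→GPS8 = 1.022347 rad  (haversine)
θ₁₃ = bearing RS-44→GPS8 = 121.320°,  θ₁₂ = bearing RS-44→DH-65 = 109.503°
dₓₜ = R·arcsin(sin δ₁₃ · sin(θ₁₃ − θ₁₂)) = 6371.01·arcsin(0.85333·sin(11.817°)) = 1119.064 km
|dₓₜ| = 1119.064 km

1119 km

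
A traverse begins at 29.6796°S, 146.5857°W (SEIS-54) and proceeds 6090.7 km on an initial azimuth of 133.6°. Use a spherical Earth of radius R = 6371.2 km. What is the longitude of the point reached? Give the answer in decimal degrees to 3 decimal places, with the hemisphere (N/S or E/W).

77.173°W

δ = d/R = 6090.7/6371.2 = 0.955974 rad
φ₂ = arcsin(sin φ₁ cos δ + cos φ₁ sin δ cos θ)
   = arcsin(-0.49515·0.57681 + 0.86881·0.81688·-0.68962) = -50.80843°
λ₂ = λ₁ + atan2(sin θ sin δ cos φ₁, cos δ − sin φ₁ sin φ₂) = -77.17329°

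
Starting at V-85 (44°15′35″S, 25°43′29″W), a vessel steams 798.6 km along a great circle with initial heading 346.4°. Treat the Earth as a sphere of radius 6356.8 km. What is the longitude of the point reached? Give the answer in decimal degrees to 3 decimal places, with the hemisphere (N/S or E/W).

27.846°W

V-85: φ = -44.25972°, λ = -25.72472°
δ = d/R = 798.6/6356.8 = 0.125629 rad
φ₂ = arcsin(sin φ₁ cos δ + cos φ₁ sin δ cos θ)
   = arcsin(-0.69791·0.99212 + 0.71618·0.12530·0.97196) = -37.24257°
λ₂ = λ₁ + atan2(sin θ sin δ cos φ₁, cos δ − sin φ₁ sin φ₂) = -27.84573°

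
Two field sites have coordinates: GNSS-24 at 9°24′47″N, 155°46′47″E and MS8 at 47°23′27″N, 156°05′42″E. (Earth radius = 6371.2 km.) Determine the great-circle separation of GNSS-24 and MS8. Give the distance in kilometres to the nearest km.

4223 km

GNSS-24: φ = +9.41306°, λ = +155.77972°
MS8: φ = +47.39083°, λ = +156.09500°
Δφ = 37.9778°,  Δλ = 0.3153°
a = sin²(Δφ/2) + cos φ₁ cos φ₂ sin²(Δλ/2) = 0.105880
c = 2·arcsin(√a) = 0.662854 rad = 37.9787°
d = R·c = 6371.2 × 0.662854 = 4223.2 km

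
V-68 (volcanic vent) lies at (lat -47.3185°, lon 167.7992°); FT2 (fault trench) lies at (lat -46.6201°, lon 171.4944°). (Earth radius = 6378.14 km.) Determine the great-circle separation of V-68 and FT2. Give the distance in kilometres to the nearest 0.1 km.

291.2 km

Δφ = 0.6984°,  Δλ = 3.6952°
a = sin²(Δφ/2) + cos φ₁ cos φ₂ sin²(Δλ/2) = 0.000521
c = 2·arcsin(√a) = 0.045661 rad = 2.6162°
d = R·c = 6378.14 × 0.045661 = 291.2 km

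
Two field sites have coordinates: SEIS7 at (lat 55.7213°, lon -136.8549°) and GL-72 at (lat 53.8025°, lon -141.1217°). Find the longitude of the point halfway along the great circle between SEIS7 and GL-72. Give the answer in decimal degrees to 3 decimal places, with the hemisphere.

139.039°W

Bx = cos φ₂ cos Δλ = 0.588934,  By = cos φ₂ sin Δλ = -0.043939
φₘ = atan2(sin φ₁ + sin φ₂, √((cos φ₁ + Bx)² + By²)) = 54.78061°
λₘ = λ₁ + atan2(By, cos φ₁ + Bx) = -139.03890°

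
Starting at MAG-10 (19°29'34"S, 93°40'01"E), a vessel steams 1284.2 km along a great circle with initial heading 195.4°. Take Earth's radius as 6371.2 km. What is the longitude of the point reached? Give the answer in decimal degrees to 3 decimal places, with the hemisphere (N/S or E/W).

MAG-10: φ = -19.49278°, λ = +93.66694°
δ = d/R = 1284.2/6371.2 = 0.201563 rad
φ₂ = arcsin(sin φ₁ cos δ + cos φ₁ sin δ cos θ)
   = arcsin(-0.33369·0.97975 + 0.94268·0.20020·-0.96410) = -30.58944°
λ₂ = λ₁ + atan2(sin θ sin δ cos φ₁, cos δ − sin φ₁ sin φ₂) = 90.12614°

90.126°E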